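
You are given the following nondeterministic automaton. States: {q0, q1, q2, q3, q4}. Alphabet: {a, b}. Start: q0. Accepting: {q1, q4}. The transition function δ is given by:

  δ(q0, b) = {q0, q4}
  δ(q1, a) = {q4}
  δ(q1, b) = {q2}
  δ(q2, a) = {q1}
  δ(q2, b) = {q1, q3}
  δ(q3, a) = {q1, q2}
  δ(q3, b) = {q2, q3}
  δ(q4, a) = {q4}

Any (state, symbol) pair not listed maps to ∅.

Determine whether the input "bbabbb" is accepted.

Start in {q0}.
Read 'b': {q0} → {q0, q4}.
Read 'b': {q0, q4} → {q0, q4}.
Read 'a': {q0, q4} → {q4}.
Read 'b': {q4} → ∅.
The set is empty and remains empty for the remaining 2 symbols.
The final set ∅ contains no accepting state.

No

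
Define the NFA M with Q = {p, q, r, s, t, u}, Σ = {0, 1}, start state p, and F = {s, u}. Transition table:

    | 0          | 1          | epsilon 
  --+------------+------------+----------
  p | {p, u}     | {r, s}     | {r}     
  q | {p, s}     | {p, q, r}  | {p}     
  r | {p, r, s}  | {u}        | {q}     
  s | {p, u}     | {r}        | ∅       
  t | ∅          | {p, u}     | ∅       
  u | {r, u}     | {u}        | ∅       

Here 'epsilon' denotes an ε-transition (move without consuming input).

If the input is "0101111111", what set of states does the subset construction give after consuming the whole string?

Start: ε-closure({p}) = {p, q, r}.
Read '0': {p, q, r} → {p, q, r, s, u}.
Read '1': {p, q, r, s, u} → {p, q, r, s, u}.
Read '0': {p, q, r, s, u} → {p, q, r, s, u}.
Read '1': {p, q, r, s, u} → {p, q, r, s, u}.
Read '1': {p, q, r, s, u} → {p, q, r, s, u}.
Read '1': {p, q, r, s, u} → {p, q, r, s, u}.
Read '1': {p, q, r, s, u} → {p, q, r, s, u}.
Read '1': {p, q, r, s, u} → {p, q, r, s, u}.
Read '1': {p, q, r, s, u} → {p, q, r, s, u}.
Read '1': {p, q, r, s, u} → {p, q, r, s, u}.

{p, q, r, s, u}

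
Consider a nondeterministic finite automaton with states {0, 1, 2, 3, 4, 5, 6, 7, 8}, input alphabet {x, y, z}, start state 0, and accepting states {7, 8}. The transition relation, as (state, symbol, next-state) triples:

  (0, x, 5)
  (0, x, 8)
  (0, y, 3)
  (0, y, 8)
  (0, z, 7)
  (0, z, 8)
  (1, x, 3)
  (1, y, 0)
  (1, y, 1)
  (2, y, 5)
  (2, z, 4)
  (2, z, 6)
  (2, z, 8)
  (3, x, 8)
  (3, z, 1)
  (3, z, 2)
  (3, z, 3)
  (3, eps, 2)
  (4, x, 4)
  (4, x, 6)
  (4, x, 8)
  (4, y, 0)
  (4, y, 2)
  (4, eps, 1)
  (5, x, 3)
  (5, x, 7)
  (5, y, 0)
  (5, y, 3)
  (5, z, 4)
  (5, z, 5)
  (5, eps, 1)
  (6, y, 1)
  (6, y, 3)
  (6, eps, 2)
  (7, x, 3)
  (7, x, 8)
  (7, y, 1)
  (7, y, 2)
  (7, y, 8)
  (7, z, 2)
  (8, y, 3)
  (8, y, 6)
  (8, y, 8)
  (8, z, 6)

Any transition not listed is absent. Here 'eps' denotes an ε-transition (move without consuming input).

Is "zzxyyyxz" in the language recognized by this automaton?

No

Start in {0}.
Read 'z': {0} → {7, 8}.
Read 'z': {7, 8} → {2, 6}.
Read 'x': {2, 6} → ∅.
The set is empty and remains empty for the remaining 5 symbols.
The final set ∅ contains no accepting state.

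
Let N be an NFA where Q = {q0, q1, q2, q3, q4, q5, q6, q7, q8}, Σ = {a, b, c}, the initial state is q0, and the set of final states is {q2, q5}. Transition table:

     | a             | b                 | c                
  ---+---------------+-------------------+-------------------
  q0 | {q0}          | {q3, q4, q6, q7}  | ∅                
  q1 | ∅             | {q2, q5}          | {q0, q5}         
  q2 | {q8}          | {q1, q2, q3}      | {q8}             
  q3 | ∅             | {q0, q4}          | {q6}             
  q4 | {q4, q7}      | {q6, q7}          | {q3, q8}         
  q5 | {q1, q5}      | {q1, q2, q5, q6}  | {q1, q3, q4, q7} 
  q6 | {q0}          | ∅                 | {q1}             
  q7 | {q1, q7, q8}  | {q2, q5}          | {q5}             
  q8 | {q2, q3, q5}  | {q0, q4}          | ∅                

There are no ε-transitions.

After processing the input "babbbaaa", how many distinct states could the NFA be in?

8

Start in {q0}.
Read 'b': q0→{q3, q4, q6, q7}; now {q3, q4, q6, q7}.
Read 'a': q3→∅, q4→{q4, q7}, q6→{q0}, q7→{q1, q7, q8}; now {q0, q1, q4, q7, q8}.
Read 'b': q0→{q3, q4, q6, q7}, q1→{q2, q5}, q4→{q6, q7}, q7→{q2, q5}, q8→{q0, q4}; now {q0, q2, q3, q4, q5, q6, q7}.
Read 'b': q0→{q3, q4, q6, q7}, q2→{q1, q2, q3}, q3→{q0, q4}, q4→{q6, q7}, q5→{q1, q2, q5, q6}, q6→∅, q7→{q2, q5}; now {q0, q1, q2, q3, q4, q5, q6, q7}.
Read 'b': q0→{q3, q4, q6, q7}, q1→{q2, q5}, q2→{q1, q2, q3}, q3→{q0, q4}, q4→{q6, q7}, q5→{q1, q2, q5, q6}, q6→∅, q7→{q2, q5}; now {q0, q1, q2, q3, q4, q5, q6, q7}.
Read 'a': q0→{q0}, q1→∅, q2→{q8}, q3→∅, q4→{q4, q7}, q5→{q1, q5}, q6→{q0}, q7→{q1, q7, q8}; now {q0, q1, q4, q5, q7, q8}.
Read 'a': q0→{q0}, q1→∅, q4→{q4, q7}, q5→{q1, q5}, q7→{q1, q7, q8}, q8→{q2, q3, q5}; now {q0, q1, q2, q3, q4, q5, q7, q8}.
Read 'a': q0→{q0}, q1→∅, q2→{q8}, q3→∅, q4→{q4, q7}, q5→{q1, q5}, q7→{q1, q7, q8}, q8→{q2, q3, q5}; now {q0, q1, q2, q3, q4, q5, q7, q8}.
That set has 8 states.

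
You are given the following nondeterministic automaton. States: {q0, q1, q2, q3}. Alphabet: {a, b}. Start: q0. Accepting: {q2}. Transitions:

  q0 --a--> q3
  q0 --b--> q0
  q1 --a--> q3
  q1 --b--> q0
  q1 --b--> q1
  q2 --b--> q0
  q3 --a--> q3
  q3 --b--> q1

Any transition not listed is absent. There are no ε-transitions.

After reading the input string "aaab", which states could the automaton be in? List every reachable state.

{q1}

Start in {q0}.
Read 'a': {q0} → {q3}.
Read 'a': {q3} → {q3}.
Read 'a': {q3} → {q3}.
Read 'b': {q3} → {q1}.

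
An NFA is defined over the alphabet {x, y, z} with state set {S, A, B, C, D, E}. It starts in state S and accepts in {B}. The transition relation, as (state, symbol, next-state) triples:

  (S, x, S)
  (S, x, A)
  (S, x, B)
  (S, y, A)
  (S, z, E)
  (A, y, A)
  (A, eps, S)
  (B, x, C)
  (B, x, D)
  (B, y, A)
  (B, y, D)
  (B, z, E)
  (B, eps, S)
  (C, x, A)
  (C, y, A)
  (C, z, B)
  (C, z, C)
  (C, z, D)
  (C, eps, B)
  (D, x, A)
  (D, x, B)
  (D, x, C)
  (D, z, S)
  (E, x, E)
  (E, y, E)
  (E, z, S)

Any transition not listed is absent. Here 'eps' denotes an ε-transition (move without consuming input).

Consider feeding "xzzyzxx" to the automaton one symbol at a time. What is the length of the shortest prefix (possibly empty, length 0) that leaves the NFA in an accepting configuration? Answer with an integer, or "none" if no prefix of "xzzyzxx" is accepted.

1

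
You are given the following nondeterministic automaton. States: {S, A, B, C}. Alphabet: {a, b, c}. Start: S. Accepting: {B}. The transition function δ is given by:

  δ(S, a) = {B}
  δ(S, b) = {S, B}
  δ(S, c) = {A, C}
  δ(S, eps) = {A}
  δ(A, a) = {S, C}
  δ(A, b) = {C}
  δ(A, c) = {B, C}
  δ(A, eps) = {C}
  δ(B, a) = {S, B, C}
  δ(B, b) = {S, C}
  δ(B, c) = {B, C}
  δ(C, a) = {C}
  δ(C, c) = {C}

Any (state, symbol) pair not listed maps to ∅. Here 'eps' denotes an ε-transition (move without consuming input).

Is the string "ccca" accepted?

Yes

Start: ε-closure({S}) = {S, A, C}.
Read 'c': S→{A, C}, A→{B, C}, C→{C}; now {A, B, C}.
Read 'c': A→{B, C}, B→{B, C}, C→{C}; now {B, C}.
Read 'c': B→{B, C}, C→{C}; now {B, C}.
Read 'a': B→{S, B, C}, C→{C}; union {S, B, C}; ε-closure = {S, A, B, C}.
The final set {S, A, B, C} contains the accepting state B.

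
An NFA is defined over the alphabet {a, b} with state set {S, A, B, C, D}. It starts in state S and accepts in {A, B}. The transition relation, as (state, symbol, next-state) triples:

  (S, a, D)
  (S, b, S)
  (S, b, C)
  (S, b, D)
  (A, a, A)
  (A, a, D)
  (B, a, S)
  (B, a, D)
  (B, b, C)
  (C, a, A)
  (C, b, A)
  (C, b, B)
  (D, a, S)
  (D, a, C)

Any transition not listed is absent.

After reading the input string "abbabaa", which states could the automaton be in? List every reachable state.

∅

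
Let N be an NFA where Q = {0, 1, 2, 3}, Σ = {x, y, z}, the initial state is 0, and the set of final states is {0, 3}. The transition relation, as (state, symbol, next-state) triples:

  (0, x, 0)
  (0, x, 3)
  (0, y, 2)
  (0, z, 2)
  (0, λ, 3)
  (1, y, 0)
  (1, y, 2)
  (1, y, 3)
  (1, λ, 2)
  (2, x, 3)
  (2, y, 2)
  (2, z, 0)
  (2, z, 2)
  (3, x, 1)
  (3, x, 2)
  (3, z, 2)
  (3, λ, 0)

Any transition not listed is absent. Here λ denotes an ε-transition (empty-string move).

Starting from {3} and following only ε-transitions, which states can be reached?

Begin with {3}.
ε-move 3 → 0; add 0.

{0, 3}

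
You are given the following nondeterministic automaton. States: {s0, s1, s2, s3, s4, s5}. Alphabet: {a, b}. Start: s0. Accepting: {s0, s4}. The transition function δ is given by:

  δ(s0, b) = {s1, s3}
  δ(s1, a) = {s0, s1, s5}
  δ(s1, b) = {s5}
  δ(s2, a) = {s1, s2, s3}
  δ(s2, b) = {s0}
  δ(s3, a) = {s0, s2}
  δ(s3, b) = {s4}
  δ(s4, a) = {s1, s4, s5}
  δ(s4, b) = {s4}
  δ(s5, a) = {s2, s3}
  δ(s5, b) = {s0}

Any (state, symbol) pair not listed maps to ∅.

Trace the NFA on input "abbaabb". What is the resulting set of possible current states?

∅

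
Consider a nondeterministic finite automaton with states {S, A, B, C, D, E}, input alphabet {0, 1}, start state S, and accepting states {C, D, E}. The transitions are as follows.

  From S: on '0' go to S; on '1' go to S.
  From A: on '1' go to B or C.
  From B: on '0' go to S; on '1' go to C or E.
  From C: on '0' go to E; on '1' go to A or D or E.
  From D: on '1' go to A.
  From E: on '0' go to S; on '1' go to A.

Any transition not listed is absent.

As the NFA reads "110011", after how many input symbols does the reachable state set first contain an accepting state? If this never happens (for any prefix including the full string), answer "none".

Start in {S}.
Read '1': S→{S}; now {S}.
Read '1': S→{S}; now {S}.
Read '0': S→{S}; now {S}.
Read '0': S→{S}; now {S}.
Read '1': S→{S}; now {S}.
Read '1': S→{S}; now {S}.
No reachable set along the way intersects F.

none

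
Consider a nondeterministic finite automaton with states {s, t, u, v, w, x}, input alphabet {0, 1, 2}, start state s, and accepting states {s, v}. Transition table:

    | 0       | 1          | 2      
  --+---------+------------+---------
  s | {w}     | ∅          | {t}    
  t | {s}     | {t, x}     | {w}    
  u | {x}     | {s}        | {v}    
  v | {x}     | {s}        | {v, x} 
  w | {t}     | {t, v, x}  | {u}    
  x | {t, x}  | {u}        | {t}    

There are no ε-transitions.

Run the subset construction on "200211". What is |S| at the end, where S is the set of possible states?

Start in {s}.
Read '2': {s} → {t}.
Read '0': {t} → {s}.
Read '0': {s} → {w}.
Read '2': {w} → {u}.
Read '1': {u} → {s}.
Read '1': {s} → ∅.
That set has 0 states.

0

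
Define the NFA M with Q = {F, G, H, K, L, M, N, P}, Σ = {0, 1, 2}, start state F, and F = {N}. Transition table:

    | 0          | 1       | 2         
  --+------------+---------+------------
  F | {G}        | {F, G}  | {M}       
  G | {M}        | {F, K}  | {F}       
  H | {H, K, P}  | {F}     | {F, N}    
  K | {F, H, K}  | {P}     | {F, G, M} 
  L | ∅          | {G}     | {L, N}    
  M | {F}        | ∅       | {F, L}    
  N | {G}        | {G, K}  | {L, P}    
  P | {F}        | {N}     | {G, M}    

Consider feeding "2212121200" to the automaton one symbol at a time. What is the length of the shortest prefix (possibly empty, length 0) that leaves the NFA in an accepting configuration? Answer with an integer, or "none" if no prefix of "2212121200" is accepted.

Start in {F}.
Read '2': F→{M}; now {M}.
Read '2': M→{F, L}; now {F, L}.
Read '1': F→{F, G}, L→{G}; now {F, G}.
Read '2': F→{M}, G→{F}; now {F, M}.
Read '1': F→{F, G}, M→∅; now {F, G}.
Read '2': F→{M}, G→{F}; now {F, M}.
Read '1': F→{F, G}, M→∅; now {F, G}.
Read '2': F→{M}, G→{F}; now {F, M}.
Read '0': F→{G}, M→{F}; now {F, G}.
Read '0': F→{G}, G→{M}; now {G, M}.
No reachable set along the way intersects F.

none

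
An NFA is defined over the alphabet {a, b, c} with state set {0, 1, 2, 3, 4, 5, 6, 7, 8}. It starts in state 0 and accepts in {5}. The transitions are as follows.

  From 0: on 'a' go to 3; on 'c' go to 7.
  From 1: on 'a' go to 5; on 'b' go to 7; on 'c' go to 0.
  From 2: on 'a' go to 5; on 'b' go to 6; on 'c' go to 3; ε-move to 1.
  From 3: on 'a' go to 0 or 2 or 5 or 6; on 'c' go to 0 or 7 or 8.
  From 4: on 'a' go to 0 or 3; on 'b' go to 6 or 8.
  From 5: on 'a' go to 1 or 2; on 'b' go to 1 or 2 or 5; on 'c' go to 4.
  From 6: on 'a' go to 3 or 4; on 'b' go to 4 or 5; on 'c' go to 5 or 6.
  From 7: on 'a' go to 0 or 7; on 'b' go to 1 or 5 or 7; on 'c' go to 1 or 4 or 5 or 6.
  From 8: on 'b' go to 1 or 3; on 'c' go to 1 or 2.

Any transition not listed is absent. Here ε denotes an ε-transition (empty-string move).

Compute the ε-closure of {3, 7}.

{3, 7}

Begin with {3, 7}.
No ε-moves leave this set, so the closure equals the set itself.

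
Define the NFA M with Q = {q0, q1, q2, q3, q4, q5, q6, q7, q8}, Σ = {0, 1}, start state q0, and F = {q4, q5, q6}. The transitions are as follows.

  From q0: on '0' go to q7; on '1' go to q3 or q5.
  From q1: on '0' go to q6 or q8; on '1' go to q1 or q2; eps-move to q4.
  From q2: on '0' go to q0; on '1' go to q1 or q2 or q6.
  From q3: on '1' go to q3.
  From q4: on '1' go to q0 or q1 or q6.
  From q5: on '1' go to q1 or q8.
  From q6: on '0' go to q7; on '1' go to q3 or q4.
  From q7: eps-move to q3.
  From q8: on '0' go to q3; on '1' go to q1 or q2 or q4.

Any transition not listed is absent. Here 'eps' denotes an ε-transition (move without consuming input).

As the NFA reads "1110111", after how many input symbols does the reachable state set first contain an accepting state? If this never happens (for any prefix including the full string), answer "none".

1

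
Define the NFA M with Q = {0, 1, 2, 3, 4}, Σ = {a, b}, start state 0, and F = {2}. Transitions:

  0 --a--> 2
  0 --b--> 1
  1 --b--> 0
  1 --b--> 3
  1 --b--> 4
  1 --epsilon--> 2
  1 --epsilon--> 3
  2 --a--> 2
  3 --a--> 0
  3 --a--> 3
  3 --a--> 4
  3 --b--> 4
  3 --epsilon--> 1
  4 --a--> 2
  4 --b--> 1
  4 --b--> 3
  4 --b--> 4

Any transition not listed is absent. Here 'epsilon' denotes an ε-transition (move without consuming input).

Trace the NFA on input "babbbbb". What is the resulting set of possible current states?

{0, 1, 2, 3, 4}

Start in {0}.
Read 'b': {0} → {1, 2, 3}.
Read 'a': {1, 2, 3} → {0, 1, 2, 3, 4}.
Read 'b': {0, 1, 2, 3, 4} → {0, 1, 2, 3, 4}.
Read 'b': {0, 1, 2, 3, 4} → {0, 1, 2, 3, 4}.
Read 'b': {0, 1, 2, 3, 4} → {0, 1, 2, 3, 4}.
Read 'b': {0, 1, 2, 3, 4} → {0, 1, 2, 3, 4}.
Read 'b': {0, 1, 2, 3, 4} → {0, 1, 2, 3, 4}.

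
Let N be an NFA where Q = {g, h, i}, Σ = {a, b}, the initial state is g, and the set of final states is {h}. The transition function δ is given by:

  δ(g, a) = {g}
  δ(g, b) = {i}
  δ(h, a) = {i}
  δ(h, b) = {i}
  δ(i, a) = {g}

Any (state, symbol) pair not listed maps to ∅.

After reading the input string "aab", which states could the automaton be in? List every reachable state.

{i}

Start in {g}.
Read 'a': g→{g}; now {g}.
Read 'a': g→{g}; now {g}.
Read 'b': g→{i}; now {i}.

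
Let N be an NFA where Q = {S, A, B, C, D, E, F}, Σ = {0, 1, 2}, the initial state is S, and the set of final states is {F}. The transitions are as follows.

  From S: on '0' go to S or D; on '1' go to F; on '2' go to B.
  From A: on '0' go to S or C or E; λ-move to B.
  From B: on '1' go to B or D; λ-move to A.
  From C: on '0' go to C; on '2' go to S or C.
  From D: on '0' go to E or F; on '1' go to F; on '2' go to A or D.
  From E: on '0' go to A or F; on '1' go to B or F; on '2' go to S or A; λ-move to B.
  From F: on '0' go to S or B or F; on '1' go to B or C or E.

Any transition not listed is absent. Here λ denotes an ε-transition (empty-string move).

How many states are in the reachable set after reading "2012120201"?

4

Start in {S}.
Read '2': S→{B}; union {B}; ε-closure = {A, B}.
Read '0': A→{S, C, E}, B→∅; union {S, C, E}; ε-closure = {S, A, B, C, E}.
Read '1': S→{F}, A→∅, B→{B, D}, C→∅, E→{B, F}; union {B, D, F}; ε-closure = {A, B, D, F}.
Read '2': A→∅, B→∅, D→{A, D}, F→∅; union {A, D}; ε-closure = {A, B, D}.
Read '1': A→∅, B→{B, D}, D→{F}; union {B, D, F}; ε-closure = {A, B, D, F}.
Read '2': A→∅, B→∅, D→{A, D}, F→∅; union {A, D}; ε-closure = {A, B, D}.
Read '0': A→{S, C, E}, B→∅, D→{E, F}; union {S, C, E, F}; ε-closure = {S, A, B, C, E, F}.
Read '2': S→{B}, A→∅, B→∅, C→{S, C}, E→{S, A}, F→∅; now {S, A, B, C}.
Read '0': S→{S, D}, A→{S, C, E}, B→∅, C→{C}; union {S, C, D, E}; ε-closure = {S, A, B, C, D, E}.
Read '1': S→{F}, A→∅, B→{B, D}, C→∅, D→{F}, E→{B, F}; union {B, D, F}; ε-closure = {A, B, D, F}.
That set has 4 states.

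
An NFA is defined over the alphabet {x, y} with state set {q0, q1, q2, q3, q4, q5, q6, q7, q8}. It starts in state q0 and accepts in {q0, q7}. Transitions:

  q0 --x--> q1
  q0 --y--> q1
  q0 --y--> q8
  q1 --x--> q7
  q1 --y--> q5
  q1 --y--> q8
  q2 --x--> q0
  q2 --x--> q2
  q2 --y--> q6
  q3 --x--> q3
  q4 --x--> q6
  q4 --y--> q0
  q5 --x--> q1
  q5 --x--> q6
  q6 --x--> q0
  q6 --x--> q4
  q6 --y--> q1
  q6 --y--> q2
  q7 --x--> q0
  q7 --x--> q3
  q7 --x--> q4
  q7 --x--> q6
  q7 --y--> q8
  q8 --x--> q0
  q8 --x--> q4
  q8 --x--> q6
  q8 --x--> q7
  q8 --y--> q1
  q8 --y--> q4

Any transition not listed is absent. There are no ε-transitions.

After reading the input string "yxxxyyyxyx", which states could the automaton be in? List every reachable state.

{q0, q1, q2, q4, q6, q7}

Start in {q0}.
Read 'y': {q0} → {q1, q8}.
Read 'x': {q1, q8} → {q0, q4, q6, q7}.
Read 'x': {q0, q4, q6, q7} → {q0, q1, q3, q4, q6}.
Read 'x': {q0, q1, q3, q4, q6} → {q0, q1, q3, q4, q6, q7}.
Read 'y': {q0, q1, q3, q4, q6, q7} → {q0, q1, q2, q5, q8}.
Read 'y': {q0, q1, q2, q5, q8} → {q1, q4, q5, q6, q8}.
Read 'y': {q1, q4, q5, q6, q8} → {q0, q1, q2, q4, q5, q8}.
Read 'x': {q0, q1, q2, q4, q5, q8} → {q0, q1, q2, q4, q6, q7}.
Read 'y': {q0, q1, q2, q4, q6, q7} → {q0, q1, q2, q5, q6, q8}.
Read 'x': {q0, q1, q2, q5, q6, q8} → {q0, q1, q2, q4, q6, q7}.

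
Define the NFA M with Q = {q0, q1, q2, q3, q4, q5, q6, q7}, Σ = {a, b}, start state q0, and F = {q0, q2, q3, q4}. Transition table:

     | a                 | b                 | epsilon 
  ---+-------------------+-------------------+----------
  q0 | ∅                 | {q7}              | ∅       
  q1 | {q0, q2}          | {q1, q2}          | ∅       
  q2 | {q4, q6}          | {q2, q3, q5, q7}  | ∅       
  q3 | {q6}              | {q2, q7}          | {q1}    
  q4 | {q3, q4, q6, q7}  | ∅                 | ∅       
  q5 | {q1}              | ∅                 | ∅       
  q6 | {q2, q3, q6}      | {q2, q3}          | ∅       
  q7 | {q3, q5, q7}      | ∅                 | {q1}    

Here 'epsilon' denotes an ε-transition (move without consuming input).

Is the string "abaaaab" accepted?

Start in {q0}.
Read 'a': q0→∅; now ∅.
The set is empty and remains empty for the remaining 6 symbols.
The final set ∅ contains no accepting state.

No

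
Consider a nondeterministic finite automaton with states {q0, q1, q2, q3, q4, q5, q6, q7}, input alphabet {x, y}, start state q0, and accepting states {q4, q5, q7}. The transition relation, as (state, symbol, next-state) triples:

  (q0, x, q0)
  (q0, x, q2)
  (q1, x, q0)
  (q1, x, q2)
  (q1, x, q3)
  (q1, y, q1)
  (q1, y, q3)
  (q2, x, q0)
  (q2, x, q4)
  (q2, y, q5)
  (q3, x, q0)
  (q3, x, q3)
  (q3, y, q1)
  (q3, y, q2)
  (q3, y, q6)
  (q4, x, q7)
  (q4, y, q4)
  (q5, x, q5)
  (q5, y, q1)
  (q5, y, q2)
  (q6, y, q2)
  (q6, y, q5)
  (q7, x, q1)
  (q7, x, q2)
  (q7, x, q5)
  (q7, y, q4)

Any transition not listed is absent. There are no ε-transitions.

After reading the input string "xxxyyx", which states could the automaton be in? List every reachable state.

{q0, q2, q3, q4, q7}

Start in {q0}.
Read 'x': {q0} → {q0, q2}.
Read 'x': {q0, q2} → {q0, q2, q4}.
Read 'x': {q0, q2, q4} → {q0, q2, q4, q7}.
Read 'y': {q0, q2, q4, q7} → {q4, q5}.
Read 'y': {q4, q5} → {q1, q2, q4}.
Read 'x': {q1, q2, q4} → {q0, q2, q3, q4, q7}.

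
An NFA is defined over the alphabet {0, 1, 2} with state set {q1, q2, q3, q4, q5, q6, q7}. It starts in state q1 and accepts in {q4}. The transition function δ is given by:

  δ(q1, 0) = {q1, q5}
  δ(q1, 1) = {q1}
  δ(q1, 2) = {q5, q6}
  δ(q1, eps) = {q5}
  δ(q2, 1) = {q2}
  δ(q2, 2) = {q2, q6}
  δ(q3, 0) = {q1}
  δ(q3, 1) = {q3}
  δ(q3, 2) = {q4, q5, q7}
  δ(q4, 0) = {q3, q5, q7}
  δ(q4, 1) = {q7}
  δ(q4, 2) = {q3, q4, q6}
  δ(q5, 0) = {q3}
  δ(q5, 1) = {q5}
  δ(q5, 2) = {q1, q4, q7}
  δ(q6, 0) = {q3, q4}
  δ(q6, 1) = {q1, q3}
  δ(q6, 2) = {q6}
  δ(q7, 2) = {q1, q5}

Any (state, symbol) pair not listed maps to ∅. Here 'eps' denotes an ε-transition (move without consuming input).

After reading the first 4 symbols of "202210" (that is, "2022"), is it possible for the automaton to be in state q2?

No

Start: ε-closure({q1}) = {q1, q5}.
Read '2': {q1, q5} → {q1, q4, q5, q6, q7}.
Read '0': {q1, q4, q5, q6, q7} → {q1, q3, q4, q5, q7}.
Read '2': {q1, q3, q4, q5, q7} → {q1, q3, q4, q5, q6, q7}.
Read '2': {q1, q3, q4, q5, q6, q7} → {q1, q3, q4, q5, q6, q7}.
State q2 is not in {q1, q3, q4, q5, q6, q7}.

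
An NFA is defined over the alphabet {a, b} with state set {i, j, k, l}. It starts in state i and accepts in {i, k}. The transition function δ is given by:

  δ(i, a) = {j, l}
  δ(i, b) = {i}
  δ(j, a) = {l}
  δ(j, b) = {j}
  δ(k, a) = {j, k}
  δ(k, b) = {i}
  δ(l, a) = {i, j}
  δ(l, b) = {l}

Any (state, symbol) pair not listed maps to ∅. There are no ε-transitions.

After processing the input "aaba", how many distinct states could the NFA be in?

3

Start in {i}.
Read 'a': {i} → {j, l}.
Read 'a': {j, l} → {i, j, l}.
Read 'b': {i, j, l} → {i, j, l}.
Read 'a': {i, j, l} → {i, j, l}.
That set has 3 states.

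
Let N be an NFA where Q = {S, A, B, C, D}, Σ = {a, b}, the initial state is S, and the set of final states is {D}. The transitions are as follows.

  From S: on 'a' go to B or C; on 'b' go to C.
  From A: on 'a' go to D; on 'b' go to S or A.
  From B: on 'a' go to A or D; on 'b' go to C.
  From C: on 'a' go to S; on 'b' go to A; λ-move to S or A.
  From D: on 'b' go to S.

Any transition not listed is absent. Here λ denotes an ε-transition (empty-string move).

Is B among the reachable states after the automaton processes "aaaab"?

No

Start in {S}.
Read 'a': {S} → {S, A, B, C}.
Read 'a': {S, A, B, C} → {S, A, B, C, D}.
Read 'a': {S, A, B, C, D} → {S, A, B, C, D}.
Read 'a': {S, A, B, C, D} → {S, A, B, C, D}.
Read 'b': {S, A, B, C, D} → {S, A, C}.
State B is not in {S, A, C}.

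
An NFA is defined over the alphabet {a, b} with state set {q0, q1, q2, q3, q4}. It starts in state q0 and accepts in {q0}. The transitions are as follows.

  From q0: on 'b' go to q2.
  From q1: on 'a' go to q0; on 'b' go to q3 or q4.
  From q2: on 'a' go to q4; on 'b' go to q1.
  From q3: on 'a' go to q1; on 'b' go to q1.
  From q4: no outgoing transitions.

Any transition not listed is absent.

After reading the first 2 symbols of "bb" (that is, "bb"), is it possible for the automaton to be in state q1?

Start in {q0}.
Read 'b': {q0} → {q2}.
Read 'b': {q2} → {q1}.
State q1 is in {q1}.

Yes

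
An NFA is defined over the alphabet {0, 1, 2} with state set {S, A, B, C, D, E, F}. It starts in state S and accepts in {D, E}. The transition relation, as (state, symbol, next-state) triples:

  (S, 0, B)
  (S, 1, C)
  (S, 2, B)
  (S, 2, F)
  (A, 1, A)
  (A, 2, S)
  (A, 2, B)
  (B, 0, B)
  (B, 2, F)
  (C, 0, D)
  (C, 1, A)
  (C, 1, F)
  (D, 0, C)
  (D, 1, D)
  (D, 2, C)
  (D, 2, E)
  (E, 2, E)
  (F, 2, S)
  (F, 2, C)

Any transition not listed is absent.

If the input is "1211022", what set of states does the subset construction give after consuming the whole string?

∅

Start in {S}.
Read '1': S→{C}; now {C}.
Read '2': C→∅; now ∅.
The set is empty and remains empty for the remaining 5 symbols.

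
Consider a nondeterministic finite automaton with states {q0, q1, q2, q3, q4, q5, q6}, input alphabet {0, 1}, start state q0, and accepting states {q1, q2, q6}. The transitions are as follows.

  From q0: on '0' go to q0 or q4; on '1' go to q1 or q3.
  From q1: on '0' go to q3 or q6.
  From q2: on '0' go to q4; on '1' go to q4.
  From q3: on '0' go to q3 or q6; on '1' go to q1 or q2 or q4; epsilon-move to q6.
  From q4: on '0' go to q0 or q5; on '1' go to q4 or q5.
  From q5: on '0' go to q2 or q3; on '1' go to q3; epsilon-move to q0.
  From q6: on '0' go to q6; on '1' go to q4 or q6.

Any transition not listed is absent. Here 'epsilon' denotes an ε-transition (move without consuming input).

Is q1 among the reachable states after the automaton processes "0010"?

No

Start in {q0}.
Read '0': {q0} → {q0, q4}.
Read '0': {q0, q4} → {q0, q4, q5}.
Read '1': {q0, q4, q5} → {q0, q1, q3, q4, q5, q6}.
Read '0': {q0, q1, q3, q4, q5, q6} → {q0, q2, q3, q4, q5, q6}.
State q1 is not in {q0, q2, q3, q4, q5, q6}.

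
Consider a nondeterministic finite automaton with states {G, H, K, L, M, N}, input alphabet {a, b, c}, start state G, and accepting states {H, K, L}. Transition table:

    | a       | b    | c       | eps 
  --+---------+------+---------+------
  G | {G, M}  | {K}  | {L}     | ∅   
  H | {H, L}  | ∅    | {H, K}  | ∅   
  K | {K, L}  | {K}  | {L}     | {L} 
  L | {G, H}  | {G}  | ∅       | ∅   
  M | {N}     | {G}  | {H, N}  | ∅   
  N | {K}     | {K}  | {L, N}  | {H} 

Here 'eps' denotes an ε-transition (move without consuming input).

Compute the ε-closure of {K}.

Begin with {K}.
ε-move K → L; add L.

{K, L}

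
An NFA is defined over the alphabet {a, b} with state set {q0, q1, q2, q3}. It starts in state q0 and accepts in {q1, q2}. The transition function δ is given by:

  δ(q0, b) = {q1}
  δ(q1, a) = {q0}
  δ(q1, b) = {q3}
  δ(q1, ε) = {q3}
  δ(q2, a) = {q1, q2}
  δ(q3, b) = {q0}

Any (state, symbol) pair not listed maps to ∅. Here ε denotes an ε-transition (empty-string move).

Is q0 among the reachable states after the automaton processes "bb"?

Start in {q0}.
Read 'b': q0→{q1}; union {q1}; ε-closure = {q1, q3}.
Read 'b': q1→{q3}, q3→{q0}; now {q0, q3}.
State q0 is in {q0, q3}.

Yes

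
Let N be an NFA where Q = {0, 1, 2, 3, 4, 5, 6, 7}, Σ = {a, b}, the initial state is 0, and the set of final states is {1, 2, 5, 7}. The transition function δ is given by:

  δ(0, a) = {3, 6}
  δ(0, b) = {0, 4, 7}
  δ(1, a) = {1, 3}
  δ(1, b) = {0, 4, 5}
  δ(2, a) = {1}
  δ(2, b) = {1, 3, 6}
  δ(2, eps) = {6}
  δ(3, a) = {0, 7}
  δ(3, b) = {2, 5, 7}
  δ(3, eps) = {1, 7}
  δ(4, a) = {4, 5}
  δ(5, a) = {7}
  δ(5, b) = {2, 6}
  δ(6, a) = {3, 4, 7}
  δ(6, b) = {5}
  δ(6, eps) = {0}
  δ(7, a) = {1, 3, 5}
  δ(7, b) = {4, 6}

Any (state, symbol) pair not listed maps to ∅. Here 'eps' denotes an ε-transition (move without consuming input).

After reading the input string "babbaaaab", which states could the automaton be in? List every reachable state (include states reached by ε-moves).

Start in {0}.
Read 'b': 0→{0, 4, 7}; now {0, 4, 7}.
Read 'a': 0→{3, 6}, 4→{4, 5}, 7→{1, 3, 5}; union {1, 3, 4, 5, 6}; ε-closure = {0, 1, 3, 4, 5, 6, 7}.
Read 'b': 0→{0, 4, 7}, 1→{0, 4, 5}, 3→{2, 5, 7}, 4→∅, 5→{2, 6}, 6→{5}, 7→{4, 6}; now {0, 2, 4, 5, 6, 7}.
Read 'b': 0→{0, 4, 7}, 2→{1, 3, 6}, 4→∅, 5→{2, 6}, 6→{5}, 7→{4, 6}; now {0, 1, 2, 3, 4, 5, 6, 7}.
Read 'a': 0→{3, 6}, 1→{1, 3}, 2→{1}, 3→{0, 7}, 4→{4, 5}, 5→{7}, 6→{3, 4, 7}, 7→{1, 3, 5}; now {0, 1, 3, 4, 5, 6, 7}.
Read 'a': 0→{3, 6}, 1→{1, 3}, 3→{0, 7}, 4→{4, 5}, 5→{7}, 6→{3, 4, 7}, 7→{1, 3, 5}; now {0, 1, 3, 4, 5, 6, 7}.
Read 'a': 0→{3, 6}, 1→{1, 3}, 3→{0, 7}, 4→{4, 5}, 5→{7}, 6→{3, 4, 7}, 7→{1, 3, 5}; now {0, 1, 3, 4, 5, 6, 7}.
Read 'a': 0→{3, 6}, 1→{1, 3}, 3→{0, 7}, 4→{4, 5}, 5→{7}, 6→{3, 4, 7}, 7→{1, 3, 5}; now {0, 1, 3, 4, 5, 6, 7}.
Read 'b': 0→{0, 4, 7}, 1→{0, 4, 5}, 3→{2, 5, 7}, 4→∅, 5→{2, 6}, 6→{5}, 7→{4, 6}; now {0, 2, 4, 5, 6, 7}.

{0, 2, 4, 5, 6, 7}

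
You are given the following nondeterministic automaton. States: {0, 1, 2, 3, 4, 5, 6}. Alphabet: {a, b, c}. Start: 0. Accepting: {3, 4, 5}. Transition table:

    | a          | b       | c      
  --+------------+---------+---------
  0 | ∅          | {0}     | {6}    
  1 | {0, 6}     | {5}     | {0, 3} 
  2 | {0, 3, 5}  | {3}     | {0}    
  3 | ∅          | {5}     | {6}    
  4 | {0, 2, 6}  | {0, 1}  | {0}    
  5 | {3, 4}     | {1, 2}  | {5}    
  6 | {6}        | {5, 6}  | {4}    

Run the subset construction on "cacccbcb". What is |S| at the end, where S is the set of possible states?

3

Start in {0}.
Read 'c': 0→{6}; now {6}.
Read 'a': 6→{6}; now {6}.
Read 'c': 6→{4}; now {4}.
Read 'c': 4→{0}; now {0}.
Read 'c': 0→{6}; now {6}.
Read 'b': 6→{5, 6}; now {5, 6}.
Read 'c': 5→{5}, 6→{4}; now {4, 5}.
Read 'b': 4→{0, 1}, 5→{1, 2}; now {0, 1, 2}.
That set has 3 states.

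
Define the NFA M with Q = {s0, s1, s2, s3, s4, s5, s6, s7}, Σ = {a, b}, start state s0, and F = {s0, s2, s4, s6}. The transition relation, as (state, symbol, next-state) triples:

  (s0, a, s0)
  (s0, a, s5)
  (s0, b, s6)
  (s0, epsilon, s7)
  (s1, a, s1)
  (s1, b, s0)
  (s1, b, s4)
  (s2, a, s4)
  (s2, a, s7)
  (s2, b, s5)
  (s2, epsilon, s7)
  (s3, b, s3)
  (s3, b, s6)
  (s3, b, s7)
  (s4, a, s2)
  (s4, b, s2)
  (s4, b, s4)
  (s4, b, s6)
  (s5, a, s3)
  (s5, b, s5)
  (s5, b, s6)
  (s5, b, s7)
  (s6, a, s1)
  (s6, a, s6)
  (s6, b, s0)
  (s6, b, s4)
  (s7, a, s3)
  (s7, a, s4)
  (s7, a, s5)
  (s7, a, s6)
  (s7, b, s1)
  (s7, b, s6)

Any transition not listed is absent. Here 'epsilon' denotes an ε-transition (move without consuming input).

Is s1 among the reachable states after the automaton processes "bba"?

No

Start: ε-closure({s0}) = {s0, s7}.
Read 'b': {s0, s7} → {s1, s6}.
Read 'b': {s1, s6} → {s0, s4, s7}.
Read 'a': {s0, s4, s7} → {s0, s2, s3, s4, s5, s6, s7}.
State s1 is not in {s0, s2, s3, s4, s5, s6, s7}.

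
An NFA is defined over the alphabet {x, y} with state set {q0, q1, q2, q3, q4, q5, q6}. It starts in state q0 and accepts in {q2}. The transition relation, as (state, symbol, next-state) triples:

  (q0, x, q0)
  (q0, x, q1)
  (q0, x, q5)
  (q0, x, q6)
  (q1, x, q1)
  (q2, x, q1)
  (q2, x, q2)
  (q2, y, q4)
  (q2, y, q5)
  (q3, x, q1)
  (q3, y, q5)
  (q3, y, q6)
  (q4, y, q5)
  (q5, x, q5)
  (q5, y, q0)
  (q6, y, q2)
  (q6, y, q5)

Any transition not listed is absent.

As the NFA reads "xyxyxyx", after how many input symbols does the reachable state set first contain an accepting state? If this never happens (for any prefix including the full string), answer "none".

2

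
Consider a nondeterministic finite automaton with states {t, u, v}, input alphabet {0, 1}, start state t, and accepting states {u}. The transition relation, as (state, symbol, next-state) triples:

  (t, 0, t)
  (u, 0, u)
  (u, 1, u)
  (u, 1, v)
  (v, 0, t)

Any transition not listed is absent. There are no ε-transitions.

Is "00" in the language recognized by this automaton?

Start in {t}.
Read '0': t→{t}; now {t}.
Read '0': t→{t}; now {t}.
The final set {t} contains no accepting state.

No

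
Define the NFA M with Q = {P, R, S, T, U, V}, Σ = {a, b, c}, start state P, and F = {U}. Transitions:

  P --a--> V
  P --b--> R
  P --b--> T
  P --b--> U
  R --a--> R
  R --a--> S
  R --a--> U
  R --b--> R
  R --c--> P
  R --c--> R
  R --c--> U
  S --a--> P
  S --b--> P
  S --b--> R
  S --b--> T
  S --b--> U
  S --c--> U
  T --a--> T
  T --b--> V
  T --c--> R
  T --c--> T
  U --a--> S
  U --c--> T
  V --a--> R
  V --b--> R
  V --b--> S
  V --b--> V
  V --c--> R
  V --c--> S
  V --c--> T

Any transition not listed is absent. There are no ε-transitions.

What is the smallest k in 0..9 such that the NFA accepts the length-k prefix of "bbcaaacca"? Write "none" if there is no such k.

Start in {P}.
Read 'b': {P} → {R, T, U}.
None of the earlier sets intersect F, but {R, T, U} does.

1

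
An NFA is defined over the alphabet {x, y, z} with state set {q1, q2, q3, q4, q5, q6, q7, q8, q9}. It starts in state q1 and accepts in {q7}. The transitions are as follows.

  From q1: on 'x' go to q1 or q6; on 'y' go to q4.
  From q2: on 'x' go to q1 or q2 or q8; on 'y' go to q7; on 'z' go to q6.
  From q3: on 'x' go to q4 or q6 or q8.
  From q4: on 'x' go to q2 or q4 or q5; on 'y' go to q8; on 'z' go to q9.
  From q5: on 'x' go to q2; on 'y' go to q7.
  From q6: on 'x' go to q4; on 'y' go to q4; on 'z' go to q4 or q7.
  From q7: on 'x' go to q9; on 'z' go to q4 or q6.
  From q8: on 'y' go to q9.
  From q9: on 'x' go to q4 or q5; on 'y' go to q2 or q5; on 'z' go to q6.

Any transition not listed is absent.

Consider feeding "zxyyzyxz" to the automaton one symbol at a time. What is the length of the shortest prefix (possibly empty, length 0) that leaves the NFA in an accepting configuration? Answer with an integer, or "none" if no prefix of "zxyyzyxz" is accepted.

Start in {q1}.
Read 'z': {q1} → ∅.
The set is empty and remains empty for the remaining 7 symbols.
No reachable set along the way intersects F.

none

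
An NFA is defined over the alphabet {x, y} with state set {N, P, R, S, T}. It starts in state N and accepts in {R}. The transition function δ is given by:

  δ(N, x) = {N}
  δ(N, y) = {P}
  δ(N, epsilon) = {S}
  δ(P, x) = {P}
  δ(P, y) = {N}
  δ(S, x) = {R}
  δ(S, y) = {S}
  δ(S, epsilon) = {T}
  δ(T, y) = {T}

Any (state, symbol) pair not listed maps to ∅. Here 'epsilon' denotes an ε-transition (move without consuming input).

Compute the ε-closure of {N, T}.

{N, S, T}

Begin with {N, T}.
ε-move N → S; add S.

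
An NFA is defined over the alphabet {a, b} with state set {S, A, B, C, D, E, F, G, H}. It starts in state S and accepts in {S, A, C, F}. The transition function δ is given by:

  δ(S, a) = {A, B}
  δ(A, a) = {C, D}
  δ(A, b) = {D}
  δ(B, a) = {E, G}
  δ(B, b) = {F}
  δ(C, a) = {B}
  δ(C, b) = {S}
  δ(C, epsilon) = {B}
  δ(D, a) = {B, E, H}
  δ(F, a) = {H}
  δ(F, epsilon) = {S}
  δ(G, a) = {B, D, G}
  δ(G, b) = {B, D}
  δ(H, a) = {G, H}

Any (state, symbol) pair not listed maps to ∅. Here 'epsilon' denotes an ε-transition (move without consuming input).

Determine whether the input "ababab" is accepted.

Start in {S}.
Read 'a': {S} → {A, B}.
Read 'b': {A, B} → {S, D, F}.
Read 'a': {S, D, F} → {A, B, E, H}.
Read 'b': {A, B, E, H} → {S, D, F}.
Read 'a': {S, D, F} → {A, B, E, H}.
Read 'b': {A, B, E, H} → {S, D, F}.
The final set {S, D, F} contains the accepting states S, F.

Yes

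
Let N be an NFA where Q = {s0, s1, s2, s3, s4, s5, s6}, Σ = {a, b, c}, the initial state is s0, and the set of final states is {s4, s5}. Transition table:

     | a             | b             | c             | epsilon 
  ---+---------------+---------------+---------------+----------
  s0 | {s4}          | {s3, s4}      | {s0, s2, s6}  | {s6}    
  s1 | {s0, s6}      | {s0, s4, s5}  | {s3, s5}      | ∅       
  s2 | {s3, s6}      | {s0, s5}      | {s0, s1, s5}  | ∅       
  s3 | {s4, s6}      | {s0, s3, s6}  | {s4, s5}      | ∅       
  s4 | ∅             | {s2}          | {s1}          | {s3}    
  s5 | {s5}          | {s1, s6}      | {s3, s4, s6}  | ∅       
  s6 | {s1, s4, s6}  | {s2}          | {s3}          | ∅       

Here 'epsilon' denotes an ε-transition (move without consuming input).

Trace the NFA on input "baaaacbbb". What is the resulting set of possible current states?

Start: ε-closure({s0}) = {s0, s6}.
Read 'b': {s0, s6} → {s2, s3, s4}.
Read 'a': {s2, s3, s4} → {s3, s4, s6}.
Read 'a': {s3, s4, s6} → {s1, s3, s4, s6}.
Read 'a': {s1, s3, s4, s6} → {s0, s1, s3, s4, s6}.
Read 'a': {s0, s1, s3, s4, s6} → {s0, s1, s3, s4, s6}.
Read 'c': {s0, s1, s3, s4, s6} → {s0, s1, s2, s3, s4, s5, s6}.
Read 'b': {s0, s1, s2, s3, s4, s5, s6} → {s0, s1, s2, s3, s4, s5, s6}.
Read 'b': {s0, s1, s2, s3, s4, s5, s6} → {s0, s1, s2, s3, s4, s5, s6}.
Read 'b': {s0, s1, s2, s3, s4, s5, s6} → {s0, s1, s2, s3, s4, s5, s6}.

{s0, s1, s2, s3, s4, s5, s6}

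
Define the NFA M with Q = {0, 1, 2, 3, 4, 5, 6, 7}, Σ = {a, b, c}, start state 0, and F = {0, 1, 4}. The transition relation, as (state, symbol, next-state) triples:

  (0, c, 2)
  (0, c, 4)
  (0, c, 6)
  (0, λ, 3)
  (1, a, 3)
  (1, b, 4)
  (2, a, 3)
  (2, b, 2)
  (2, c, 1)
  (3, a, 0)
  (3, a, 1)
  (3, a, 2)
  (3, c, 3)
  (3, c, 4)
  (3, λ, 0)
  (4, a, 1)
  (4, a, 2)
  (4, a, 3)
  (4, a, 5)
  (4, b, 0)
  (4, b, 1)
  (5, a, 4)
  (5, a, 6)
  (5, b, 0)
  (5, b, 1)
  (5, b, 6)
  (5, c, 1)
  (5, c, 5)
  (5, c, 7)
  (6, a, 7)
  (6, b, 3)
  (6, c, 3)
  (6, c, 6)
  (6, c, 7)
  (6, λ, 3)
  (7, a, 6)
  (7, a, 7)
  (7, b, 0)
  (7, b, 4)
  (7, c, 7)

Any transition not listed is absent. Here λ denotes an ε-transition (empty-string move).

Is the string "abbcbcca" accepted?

Yes

Start: ε-closure({0}) = {0, 3}.
Read 'a': 0→∅, 3→{0, 1, 2}; union {0, 1, 2}; ε-closure = {0, 1, 2, 3}.
Read 'b': 0→∅, 1→{4}, 2→{2}, 3→∅; now {2, 4}.
Read 'b': 2→{2}, 4→{0, 1}; union {0, 1, 2}; ε-closure = {0, 1, 2, 3}.
Read 'c': 0→{2, 4, 6}, 1→∅, 2→{1}, 3→{3, 4}; union {1, 2, 3, 4, 6}; ε-closure = {0, 1, 2, 3, 4, 6}.
Read 'b': 0→∅, 1→{4}, 2→{2}, 3→∅, 4→{0, 1}, 6→{3}; now {0, 1, 2, 3, 4}.
Read 'c': 0→{2, 4, 6}, 1→∅, 2→{1}, 3→{3, 4}, 4→∅; union {1, 2, 3, 4, 6}; ε-closure = {0, 1, 2, 3, 4, 6}.
Read 'c': 0→{2, 4, 6}, 1→∅, 2→{1}, 3→{3, 4}, 4→∅, 6→{3, 6, 7}; union {1, 2, 3, 4, 6, 7}; ε-closure = {0, 1, 2, 3, 4, 6, 7}.
Read 'a': 0→∅, 1→{3}, 2→{3}, 3→{0, 1, 2}, 4→{1, 2, 3, 5}, 6→{7}, 7→{6, 7}; now {0, 1, 2, 3, 5, 6, 7}.
The final set {0, 1, 2, 3, 5, 6, 7} contains the accepting states 0, 1.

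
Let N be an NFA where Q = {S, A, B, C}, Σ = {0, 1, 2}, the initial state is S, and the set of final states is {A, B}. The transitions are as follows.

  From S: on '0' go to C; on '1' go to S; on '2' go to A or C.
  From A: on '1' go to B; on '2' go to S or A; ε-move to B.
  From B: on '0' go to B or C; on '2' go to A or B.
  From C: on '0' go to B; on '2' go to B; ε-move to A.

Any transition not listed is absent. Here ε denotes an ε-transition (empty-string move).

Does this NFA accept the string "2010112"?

No

Start in {S}.
Read '2': {S} → {A, B, C}.
Read '0': {A, B, C} → {A, B, C}.
Read '1': {A, B, C} → {B}.
Read '0': {B} → {A, B, C}.
Read '1': {A, B, C} → {B}.
Read '1': {B} → ∅.
The set is empty and remains empty for the remaining 1 symbol.
The final set ∅ contains no accepting state.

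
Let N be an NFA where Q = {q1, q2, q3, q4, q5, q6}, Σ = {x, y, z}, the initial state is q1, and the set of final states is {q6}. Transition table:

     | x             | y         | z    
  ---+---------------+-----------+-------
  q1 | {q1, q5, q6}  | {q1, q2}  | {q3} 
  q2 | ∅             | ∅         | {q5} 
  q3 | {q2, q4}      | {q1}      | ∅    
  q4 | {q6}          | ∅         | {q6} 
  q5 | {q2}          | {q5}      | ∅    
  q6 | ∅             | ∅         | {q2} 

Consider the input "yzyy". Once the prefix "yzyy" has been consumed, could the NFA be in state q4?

No

Start in {q1}.
Read 'y': {q1} → {q1, q2}.
Read 'z': {q1, q2} → {q3, q5}.
Read 'y': {q3, q5} → {q1, q5}.
Read 'y': {q1, q5} → {q1, q2, q5}.
State q4 is not in {q1, q2, q5}.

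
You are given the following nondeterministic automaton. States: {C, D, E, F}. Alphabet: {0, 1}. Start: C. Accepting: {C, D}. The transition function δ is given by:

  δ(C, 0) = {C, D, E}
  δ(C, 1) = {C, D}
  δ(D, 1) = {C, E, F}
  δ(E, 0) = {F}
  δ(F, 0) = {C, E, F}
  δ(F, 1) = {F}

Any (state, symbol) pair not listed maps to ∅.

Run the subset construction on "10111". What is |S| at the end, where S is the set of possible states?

Start in {C}.
Read '1': {C} → {C, D}.
Read '0': {C, D} → {C, D, E}.
Read '1': {C, D, E} → {C, D, E, F}.
Read '1': {C, D, E, F} → {C, D, E, F}.
Read '1': {C, D, E, F} → {C, D, E, F}.
That set has 4 states.

4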